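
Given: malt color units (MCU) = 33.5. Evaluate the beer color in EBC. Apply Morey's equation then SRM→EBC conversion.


SRM = 1.4922·MCU^0.6859;  EBC = SRM·1.97
SRM = 1.4922·33.5^0.6859 = 16.5903
EBC = 16.5903·1.97

32.6830 EBC


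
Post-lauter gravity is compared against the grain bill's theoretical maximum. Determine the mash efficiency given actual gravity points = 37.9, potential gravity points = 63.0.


efficiency = actual / potential × 100
efficiency = 37.9 / 63.0 × 100

60.1587 %


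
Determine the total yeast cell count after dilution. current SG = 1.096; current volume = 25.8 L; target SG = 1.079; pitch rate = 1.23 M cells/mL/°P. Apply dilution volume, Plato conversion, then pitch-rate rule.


V_w = V·((SG_c−1)/(SG_t−1)−1);  °P = 259 − 259/SG_t;  cells = rate·(V+V_w)·°P
V_w = 25.8·((1.096−1)/(1.079−1)−1) = 5.5519
V_final = 25.8 + 5.5519 = 31.3519
°P = 259 − 259/1.079 = 18.9629
cells = 1.23·31.3519·18.9629

731.2643 billion cells


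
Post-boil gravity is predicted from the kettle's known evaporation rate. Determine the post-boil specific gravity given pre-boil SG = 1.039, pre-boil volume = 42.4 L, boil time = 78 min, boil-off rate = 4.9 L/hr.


V_post = V_pre − rate·(t/60);  SG_post = 1 + (SG_pre−1)·V_pre/V_post
V_post = 42.4 − 4.9·(78/60) = 36.0300
SG_post = 1 + (1.039 − 1)·42.4/36.0300

1.0459


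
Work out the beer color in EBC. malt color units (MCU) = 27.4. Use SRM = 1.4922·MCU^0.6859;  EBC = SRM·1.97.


SRM = 1.4922·27.4^0.6859 = 14.4537
EBC = 14.4537·1.97

28.4739 EBC


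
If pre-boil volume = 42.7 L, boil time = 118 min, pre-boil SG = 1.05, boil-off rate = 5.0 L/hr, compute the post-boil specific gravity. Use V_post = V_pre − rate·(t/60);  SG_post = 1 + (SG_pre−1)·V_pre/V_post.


V_post = 42.7 − 5.0·(118/60) = 32.8667
SG_post = 1 + (1.05 − 1)·42.7/32.8667

1.0650


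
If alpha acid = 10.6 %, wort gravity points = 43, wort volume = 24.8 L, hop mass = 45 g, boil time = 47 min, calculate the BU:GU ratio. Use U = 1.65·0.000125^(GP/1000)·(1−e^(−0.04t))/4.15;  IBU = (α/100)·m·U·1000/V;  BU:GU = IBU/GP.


U = 1.65·0.000125^(43/1000)·(1−e^(−0.04·47))/4.15 = 0.2289
IBU = (10.6/100)·45·0.2289·1000/24.8 = 44.0315
BU:GU = 44.0315/43

1.0240


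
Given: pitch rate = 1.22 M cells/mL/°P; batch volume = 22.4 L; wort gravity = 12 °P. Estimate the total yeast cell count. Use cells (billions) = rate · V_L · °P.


cells = 1.22 · 22.4 · 12

327.9360 billion cells


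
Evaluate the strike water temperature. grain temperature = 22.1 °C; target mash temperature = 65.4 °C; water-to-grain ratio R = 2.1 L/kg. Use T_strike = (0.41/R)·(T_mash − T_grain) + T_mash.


T_strike = (0.41/2.1)·(65.4 − 22.1) + 65.4

73.8538 °C


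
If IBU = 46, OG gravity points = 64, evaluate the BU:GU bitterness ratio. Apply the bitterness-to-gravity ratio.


BU:GU = IBU / OG_points
BU:GU = 46 / 64

0.7188


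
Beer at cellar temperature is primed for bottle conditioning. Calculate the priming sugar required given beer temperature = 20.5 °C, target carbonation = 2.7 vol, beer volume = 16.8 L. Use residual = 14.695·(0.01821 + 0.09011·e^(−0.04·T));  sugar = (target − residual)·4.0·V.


residual = 14.695·(0.01821 + 0.09011·e^(−0.04·20.5)) = 0.8508
sugar = (2.7 − 0.8508)·4.0·16.8

124.2662 g


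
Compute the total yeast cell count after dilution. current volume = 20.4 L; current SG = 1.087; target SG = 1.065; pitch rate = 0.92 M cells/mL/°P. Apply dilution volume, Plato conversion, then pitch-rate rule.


V_w = V·((SG_c−1)/(SG_t−1)−1);  °P = 259 − 259/SG_t;  cells = rate·(V+V_w)·°P
V_w = 20.4·((1.087−1)/(1.065−1)−1) = 6.9046
V_final = 20.4 + 6.9046 = 27.3046
°P = 259 − 259/1.065 = 15.8075
cells = 0.92·27.3046·15.8075

397.0886 billion cells


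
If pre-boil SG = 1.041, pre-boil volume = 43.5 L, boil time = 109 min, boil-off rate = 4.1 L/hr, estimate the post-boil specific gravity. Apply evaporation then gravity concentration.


V_post = V_pre − rate·(t/60);  SG_post = 1 + (SG_pre−1)·V_pre/V_post
V_post = 43.5 − 4.1·(109/60) = 36.0517
SG_post = 1 + (1.041 − 1)·43.5/36.0517

1.0495


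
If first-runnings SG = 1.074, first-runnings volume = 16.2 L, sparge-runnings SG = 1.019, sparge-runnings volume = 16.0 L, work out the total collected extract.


total = Σ (SG_i − 1)·1000·V_i
first = (1.074 − 1)·1000·16.2 = 1198.8000
sparge = (1.019 − 1)·1000·16.0 = 304.0000
total = 1198.8000 + 304.0000

1502.8000 gravity·L


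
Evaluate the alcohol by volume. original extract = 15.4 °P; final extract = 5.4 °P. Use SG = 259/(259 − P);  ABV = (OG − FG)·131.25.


OG = 259/(259 − 15.4) = 1.0632
FG = 259/(259 − 5.4) = 1.0213
ABV = (1.0632 − 1.0213)·131.25

5.5027 % ABV


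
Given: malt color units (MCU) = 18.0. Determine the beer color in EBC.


SRM = 1.4922·MCU^0.6859;  EBC = SRM·1.97
SRM = 1.4922·18.0^0.6859 = 10.8347
EBC = 10.8347·1.97

21.3444 EBC


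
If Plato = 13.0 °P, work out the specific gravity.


SG = 259/(259 − P)
SG = 259/(259 − 13.0)

1.0528


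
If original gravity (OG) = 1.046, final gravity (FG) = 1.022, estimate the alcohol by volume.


ABV = (OG − FG) · 131.25
ABV = (1.046 − 1.022) · 131.25

3.1500 % ABV


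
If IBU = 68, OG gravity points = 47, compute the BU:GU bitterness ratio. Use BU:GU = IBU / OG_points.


BU:GU = 68 / 47

1.4468


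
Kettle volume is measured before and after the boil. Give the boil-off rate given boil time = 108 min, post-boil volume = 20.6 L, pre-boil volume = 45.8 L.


rate = (V_pre − V_post) / (t_min/60)
rate = (45.8 − 20.6) / (108/60)

14.0000 L/hr


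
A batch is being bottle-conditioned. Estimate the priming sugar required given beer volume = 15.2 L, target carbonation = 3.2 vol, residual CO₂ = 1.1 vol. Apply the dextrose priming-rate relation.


sugar = (target − residual)·4.0·V
sugar = (3.2 − 1.1)·4.0·15.2

127.6800 g


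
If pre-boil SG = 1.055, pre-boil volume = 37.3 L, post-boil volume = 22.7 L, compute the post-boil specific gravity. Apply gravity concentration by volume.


SG_post = 1 + (SG_pre − 1)·V_pre/V_post
pts_pre = (1.055 − 1)·1000 = 55.0000
pts_post = 55.0000·37.3/22.7 = 90.3744
SG_post = 1 + 90.3744/1000

1.0904


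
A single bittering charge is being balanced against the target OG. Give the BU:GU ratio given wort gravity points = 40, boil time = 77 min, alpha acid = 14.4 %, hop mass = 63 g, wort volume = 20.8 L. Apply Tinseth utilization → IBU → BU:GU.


U = 1.65·0.000125^(GP/1000)·(1−e^(−0.04t))/4.15;  IBU = (α/100)·m·U·1000/V;  BU:GU = IBU/GP
U = 1.65·0.000125^(40/1000)·(1−e^(−0.04·77))/4.15 = 0.2648
IBU = (14.4/100)·63·0.2648·1000/20.8 = 115.4832
BU:GU = 115.4832/40

2.8871


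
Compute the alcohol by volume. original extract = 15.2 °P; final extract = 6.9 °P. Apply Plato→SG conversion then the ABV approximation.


SG = 259/(259 − P);  ABV = (OG − FG)·131.25
OG = 259/(259 − 15.2) = 1.0623
FG = 259/(259 − 6.9) = 1.0274
ABV = (1.0623 − 1.0274)·131.25

4.5906 % ABV


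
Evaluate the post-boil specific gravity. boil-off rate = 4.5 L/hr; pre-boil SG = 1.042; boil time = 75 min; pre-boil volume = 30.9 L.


V_post = V_pre − rate·(t/60);  SG_post = 1 + (SG_pre−1)·V_pre/V_post
V_post = 30.9 − 4.5·(75/60) = 25.2750
SG_post = 1 + (1.042 − 1)·30.9/25.2750

1.0513


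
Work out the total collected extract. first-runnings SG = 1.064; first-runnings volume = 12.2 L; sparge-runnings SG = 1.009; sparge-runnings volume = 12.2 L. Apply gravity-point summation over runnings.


total = Σ (SG_i − 1)·1000·V_i
first = (1.064 − 1)·1000·12.2 = 780.8000
sparge = (1.009 − 1)·1000·12.2 = 109.8000
total = 780.8000 + 109.8000

890.6000 gravity·L


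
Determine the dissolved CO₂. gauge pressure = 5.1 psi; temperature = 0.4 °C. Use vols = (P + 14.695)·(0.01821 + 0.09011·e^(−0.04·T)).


vols = (5.1 + 14.695)·(0.01821 + 0.09011·e^(−0.04·0.4))

2.1159 volumes


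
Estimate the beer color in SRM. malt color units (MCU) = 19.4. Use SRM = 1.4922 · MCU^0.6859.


SRM = 1.4922 · 19.4^0.6859

11.4059 SRM


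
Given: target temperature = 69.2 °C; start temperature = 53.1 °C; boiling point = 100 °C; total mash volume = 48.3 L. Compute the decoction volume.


V_dec = V_total·(T_target − T_start)/(T_boil − T_start)
V_dec = 48.3·(69.2 − 53.1)/(100 − 53.1)

16.5806 L


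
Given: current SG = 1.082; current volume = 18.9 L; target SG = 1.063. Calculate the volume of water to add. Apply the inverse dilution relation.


V_water = V·((SG_curr − 1)/(SG_target − 1) − 1)
V_water = 18.9·((1.082 − 1)/(1.063 − 1) − 1)

5.7000 L


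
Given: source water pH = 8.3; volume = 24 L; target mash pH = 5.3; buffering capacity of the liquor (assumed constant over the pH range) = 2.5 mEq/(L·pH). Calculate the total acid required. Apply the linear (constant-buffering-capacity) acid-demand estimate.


acid = buffering capacity · (pH_source − pH_target) · V
acid = 2.5 · (8.3 − 5.3) · 24

180.0000 mEq


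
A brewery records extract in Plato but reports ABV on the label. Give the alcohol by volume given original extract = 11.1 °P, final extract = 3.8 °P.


SG = 259/(259 − P);  ABV = (OG − FG)·131.25
OG = 259/(259 − 11.1) = 1.0448
FG = 259/(259 − 3.8) = 1.0149
ABV = (1.0448 − 1.0149)·131.25

3.9225 % ABV


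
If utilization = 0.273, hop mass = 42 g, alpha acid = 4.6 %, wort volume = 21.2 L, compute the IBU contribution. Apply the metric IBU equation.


IBU = (α/100)·mass·U·1000 / V
IBU = (4.6/100)·42·0.273·1000 / 21.2

24.8791 IBU


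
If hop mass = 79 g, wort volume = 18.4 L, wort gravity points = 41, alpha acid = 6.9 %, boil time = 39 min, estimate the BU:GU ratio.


U = 1.65·0.000125^(GP/1000)·(1−e^(−0.04t))/4.15;  IBU = (α/100)·m·U·1000/V;  BU:GU = IBU/GP
U = 1.65·0.000125^(41/1000)·(1−e^(−0.04·39))/4.15 = 0.2173
IBU = (6.9/100)·79·0.2173·1000/18.4 = 64.3606
BU:GU = 64.3606/41

1.5698


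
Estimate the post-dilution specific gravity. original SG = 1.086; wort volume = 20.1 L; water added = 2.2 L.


SG_new = 1 + (SG_old − 1)·V_old/(V_old + V_water)
pts = (1.086 − 1)·1000·20.1/(20.1 + 2.2) = 77.5157
SG_new = 1 + 77.5157/1000

1.0775


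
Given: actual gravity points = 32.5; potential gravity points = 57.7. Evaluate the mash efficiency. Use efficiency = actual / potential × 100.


efficiency = 32.5 / 57.7 × 100

56.3258 %


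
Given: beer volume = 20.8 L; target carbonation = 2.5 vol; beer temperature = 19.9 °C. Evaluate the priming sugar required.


residual = 14.695·(0.01821 + 0.09011·e^(−0.04·T));  sugar = (target − residual)·4.0·V
residual = 14.695·(0.01821 + 0.09011·e^(−0.04·19.9)) = 0.8650
sugar = (2.5 − 0.8650)·4.0·20.8

136.0347 g


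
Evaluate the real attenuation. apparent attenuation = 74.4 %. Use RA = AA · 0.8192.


RA = 74.4 · 0.8192

60.9485 %


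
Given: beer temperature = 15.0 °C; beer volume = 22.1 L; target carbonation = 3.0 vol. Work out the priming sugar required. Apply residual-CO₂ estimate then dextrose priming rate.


residual = 14.695·(0.01821 + 0.09011·e^(−0.04·T));  sugar = (target − residual)·4.0·V
residual = 14.695·(0.01821 + 0.09011·e^(−0.04·15.0)) = 0.9943
sugar = (3.0 − 0.9943)·4.0·22.1

177.3027 g


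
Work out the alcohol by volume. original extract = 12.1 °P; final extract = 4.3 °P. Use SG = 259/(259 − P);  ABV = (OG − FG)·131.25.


OG = 259/(259 − 12.1) = 1.0490
FG = 259/(259 − 4.3) = 1.0169
ABV = (1.0490 − 1.0169)·131.25

4.2164 % ABV


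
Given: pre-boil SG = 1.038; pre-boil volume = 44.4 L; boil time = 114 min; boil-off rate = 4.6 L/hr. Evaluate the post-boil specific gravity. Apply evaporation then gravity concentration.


V_post = V_pre − rate·(t/60);  SG_post = 1 + (SG_pre−1)·V_pre/V_post
V_post = 44.4 − 4.6·(114/60) = 35.6600
SG_post = 1 + (1.038 − 1)·44.4/35.6600

1.0473


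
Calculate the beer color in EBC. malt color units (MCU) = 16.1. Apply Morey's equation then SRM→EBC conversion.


SRM = 1.4922·MCU^0.6859;  EBC = SRM·1.97
SRM = 1.4922·16.1^0.6859 = 10.0367
EBC = 10.0367·1.97

19.7722 EBC


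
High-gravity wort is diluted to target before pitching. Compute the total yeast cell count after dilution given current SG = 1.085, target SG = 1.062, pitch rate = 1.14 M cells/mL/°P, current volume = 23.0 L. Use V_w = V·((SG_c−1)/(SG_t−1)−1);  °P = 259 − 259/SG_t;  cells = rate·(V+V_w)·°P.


V_w = 23.0·((1.085−1)/(1.062−1)−1) = 8.5323
V_final = 23.0 + 8.5323 = 31.5323
°P = 259 − 259/1.062 = 15.1205
cells = 1.14·31.5323·15.1205

543.5342 billion cells


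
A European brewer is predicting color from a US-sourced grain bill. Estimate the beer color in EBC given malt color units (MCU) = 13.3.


SRM = 1.4922·MCU^0.6859;  EBC = SRM·1.97
SRM = 1.4922·13.3^0.6859 = 8.8039
EBC = 8.8039·1.97

17.3438 EBC


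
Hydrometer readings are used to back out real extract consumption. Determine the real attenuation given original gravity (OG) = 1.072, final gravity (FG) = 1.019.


AA = (OG−FG)/(OG−1)·100;  RA = AA·0.8192
AA = (1.072 − 1.019)/(1.072 − 1)·100 = 73.6111
RA = 73.6111·0.8192

60.3022 %


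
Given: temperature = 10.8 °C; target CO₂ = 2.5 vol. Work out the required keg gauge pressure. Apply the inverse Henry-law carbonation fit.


psi = vols/(0.01821 + 0.09011·e^(−0.04·T)) − 14.695
psi = 2.5/(0.01821 + 0.09011·e^(−0.04·10.8)) − 14.695

17.8952 psi


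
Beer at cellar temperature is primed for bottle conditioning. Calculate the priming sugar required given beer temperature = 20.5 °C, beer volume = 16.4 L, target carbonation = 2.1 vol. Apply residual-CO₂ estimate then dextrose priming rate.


residual = 14.695·(0.01821 + 0.09011·e^(−0.04·T));  sugar = (target − residual)·4.0·V
residual = 14.695·(0.01821 + 0.09011·e^(−0.04·20.5)) = 0.8508
sugar = (2.1 − 0.8508)·4.0·16.4

81.9475 g


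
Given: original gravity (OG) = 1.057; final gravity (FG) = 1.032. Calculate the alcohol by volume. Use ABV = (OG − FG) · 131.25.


ABV = (1.057 − 1.032) · 131.25

3.2812 % ABV


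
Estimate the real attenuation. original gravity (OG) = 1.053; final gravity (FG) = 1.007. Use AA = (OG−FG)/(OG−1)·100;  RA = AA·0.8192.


AA = (1.053 − 1.007)/(1.053 − 1)·100 = 86.7925
RA = 86.7925·0.8192

71.1004 %


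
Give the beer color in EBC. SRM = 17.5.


EBC = SRM · 1.97
EBC = 17.5 · 1.97

34.4750 EBC


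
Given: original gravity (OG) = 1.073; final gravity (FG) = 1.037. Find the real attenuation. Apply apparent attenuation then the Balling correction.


AA = (OG−FG)/(OG−1)·100;  RA = AA·0.8192
AA = (1.073 − 1.037)/(1.073 − 1)·100 = 49.3151
RA = 49.3151·0.8192

40.3989 %


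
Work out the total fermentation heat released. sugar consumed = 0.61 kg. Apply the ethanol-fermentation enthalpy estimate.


Q = m_sugar · 590 kJ/kg
Q = 0.61 · 590

359.9000 kJ


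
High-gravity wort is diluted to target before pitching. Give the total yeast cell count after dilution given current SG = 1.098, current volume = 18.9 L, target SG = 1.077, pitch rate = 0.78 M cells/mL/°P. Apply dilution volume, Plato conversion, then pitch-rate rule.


V_w = V·((SG_c−1)/(SG_t−1)−1);  °P = 259 − 259/SG_t;  cells = rate·(V+V_w)·°P
V_w = 18.9·((1.098−1)/(1.077−1)−1) = 5.1545
V_final = 18.9 + 5.1545 = 24.0545
°P = 259 − 259/1.077 = 18.5172
cells = 0.78·24.0545·18.5172

347.4294 billion cells


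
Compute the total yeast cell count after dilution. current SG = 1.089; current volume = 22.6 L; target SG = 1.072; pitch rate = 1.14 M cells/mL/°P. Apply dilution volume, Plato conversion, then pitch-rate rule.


V_w = V·((SG_c−1)/(SG_t−1)−1);  °P = 259 − 259/SG_t;  cells = rate·(V+V_w)·°P
V_w = 22.6·((1.089−1)/(1.072−1)−1) = 5.3361
V_final = 22.6 + 5.3361 = 27.9361
°P = 259 − 259/1.072 = 17.3955
cells = 1.14·27.9361·17.3955

553.9981 billion cells


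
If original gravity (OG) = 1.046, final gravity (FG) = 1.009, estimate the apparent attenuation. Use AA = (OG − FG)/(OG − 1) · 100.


AA = (1.046 − 1.009)/(1.046 − 1) · 100

80.4348 %


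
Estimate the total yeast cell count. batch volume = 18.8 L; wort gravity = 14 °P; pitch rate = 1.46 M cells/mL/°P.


cells (billions) = rate · V_L · °P
cells = 1.46 · 18.8 · 14

384.2720 billion cells


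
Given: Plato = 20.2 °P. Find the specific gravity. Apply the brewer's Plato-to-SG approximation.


SG = 259/(259 − P)
SG = 259/(259 − 20.2)

1.0846


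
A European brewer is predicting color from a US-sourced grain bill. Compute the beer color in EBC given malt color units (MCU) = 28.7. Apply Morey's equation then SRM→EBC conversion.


SRM = 1.4922·MCU^0.6859;  EBC = SRM·1.97
SRM = 1.4922·28.7^0.6859 = 14.9207
EBC = 14.9207·1.97

29.3937 EBC


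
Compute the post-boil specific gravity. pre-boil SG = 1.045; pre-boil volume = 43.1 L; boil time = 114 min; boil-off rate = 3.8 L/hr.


V_post = V_pre − rate·(t/60);  SG_post = 1 + (SG_pre−1)·V_pre/V_post
V_post = 43.1 − 3.8·(114/60) = 35.8800
SG_post = 1 + (1.045 − 1)·43.1/35.8800

1.0541


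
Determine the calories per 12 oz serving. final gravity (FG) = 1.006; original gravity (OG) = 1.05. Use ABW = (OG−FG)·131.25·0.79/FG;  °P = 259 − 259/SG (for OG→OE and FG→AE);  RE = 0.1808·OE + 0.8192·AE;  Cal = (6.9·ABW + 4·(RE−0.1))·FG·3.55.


ABW = (1.05 − 1.006)·131.25·0.79/1.006 = 4.5350
OE = 259 − 259/1.05 = 12.3333 °P
AE = 259 − 259/1.006 = 1.5447 °P
RE = 0.1808·12.3333 + 0.8192·1.5447 = 3.4953 °P
Cal = (6.9·4.5350 + 4·(3.4953−0.1))·1.006·3.55

160.2550 kcal


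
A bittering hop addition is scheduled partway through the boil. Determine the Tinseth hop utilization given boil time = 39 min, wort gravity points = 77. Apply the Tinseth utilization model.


U = 1.65·0.000125^(GP/1000) · (1 − e^(−0.04·t))/4.15
bigness = 1.65·0.000125^(77/1000) = 0.8259
boil_factor = (1 − e^(−0.04·39))/4.15 = 0.1903
U = 0.8259 · 0.1903

0.1572


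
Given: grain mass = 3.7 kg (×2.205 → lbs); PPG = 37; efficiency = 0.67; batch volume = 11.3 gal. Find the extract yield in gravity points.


points = lbs × PPG × eff / vol
lbs = 3.7 × 2.205 = 8.1585
points = 8.1585 × 37 × 0.67 / 11.3

17.8982 points


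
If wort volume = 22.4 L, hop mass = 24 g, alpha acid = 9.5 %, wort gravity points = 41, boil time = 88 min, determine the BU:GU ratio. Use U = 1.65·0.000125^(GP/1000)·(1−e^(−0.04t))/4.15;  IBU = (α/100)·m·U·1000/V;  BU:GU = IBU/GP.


U = 1.65·0.000125^(41/1000)·(1−e^(−0.04·88))/4.15 = 0.2669
IBU = (9.5/100)·24·0.2669·1000/22.4 = 27.1673
BU:GU = 27.1673/41

0.6626


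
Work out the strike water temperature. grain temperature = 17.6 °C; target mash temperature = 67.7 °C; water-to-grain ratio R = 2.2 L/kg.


T_strike = (0.41/R)·(T_mash − T_grain) + T_mash
T_strike = (0.41/2.2)·(67.7 − 17.6) + 67.7

77.0368 °C


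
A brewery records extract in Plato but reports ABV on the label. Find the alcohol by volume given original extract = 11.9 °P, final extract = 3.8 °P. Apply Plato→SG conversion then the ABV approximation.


SG = 259/(259 − P);  ABV = (OG − FG)·131.25
OG = 259/(259 − 11.9) = 1.0482
FG = 259/(259 − 3.8) = 1.0149
ABV = (1.0482 − 1.0149)·131.25

4.3665 % ABV


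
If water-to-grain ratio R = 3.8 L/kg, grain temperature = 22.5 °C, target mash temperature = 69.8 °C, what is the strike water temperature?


T_strike = (0.41/R)·(T_mash − T_grain) + T_mash
T_strike = (0.41/3.8)·(69.8 − 22.5) + 69.8

74.9034 °C


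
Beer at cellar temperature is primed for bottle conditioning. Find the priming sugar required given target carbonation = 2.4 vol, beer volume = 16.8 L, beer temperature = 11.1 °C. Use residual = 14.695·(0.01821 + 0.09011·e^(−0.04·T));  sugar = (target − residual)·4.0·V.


residual = 14.695·(0.01821 + 0.09011·e^(−0.04·11.1)) = 1.1170
sugar = (2.4 − 1.1170)·4.0·16.8

86.2174 g


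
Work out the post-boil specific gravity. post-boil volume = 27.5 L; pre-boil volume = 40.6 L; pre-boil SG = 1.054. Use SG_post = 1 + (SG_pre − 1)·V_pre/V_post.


pts_pre = (1.054 − 1)·1000 = 54.0000
pts_post = 54.0000·40.6/27.5 = 79.7236
SG_post = 1 + 79.7236/1000

1.0797


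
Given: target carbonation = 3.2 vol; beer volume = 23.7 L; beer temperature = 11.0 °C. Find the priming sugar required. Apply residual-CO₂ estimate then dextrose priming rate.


residual = 14.695·(0.01821 + 0.09011·e^(−0.04·T));  sugar = (target − residual)·4.0·V
residual = 14.695·(0.01821 + 0.09011·e^(−0.04·11.0)) = 1.1204
sugar = (3.2 − 1.1204)·4.0·23.7

197.1454 g


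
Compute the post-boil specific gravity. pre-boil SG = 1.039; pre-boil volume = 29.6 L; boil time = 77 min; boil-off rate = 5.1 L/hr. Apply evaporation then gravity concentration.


V_post = V_pre − rate·(t/60);  SG_post = 1 + (SG_pre−1)·V_pre/V_post
V_post = 29.6 − 5.1·(77/60) = 23.0550
SG_post = 1 + (1.039 − 1)·29.6/23.0550

1.0501


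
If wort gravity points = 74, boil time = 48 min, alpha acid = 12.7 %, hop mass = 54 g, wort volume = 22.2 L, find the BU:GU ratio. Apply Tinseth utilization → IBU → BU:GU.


U = 1.65·0.000125^(GP/1000)·(1−e^(−0.04t))/4.15;  IBU = (α/100)·m·U·1000/V;  BU:GU = IBU/GP
U = 1.65·0.000125^(74/1000)·(1−e^(−0.04·48))/4.15 = 0.1745
IBU = (12.7/100)·54·0.1745·1000/22.2 = 53.9015
BU:GU = 53.9015/74

0.7284


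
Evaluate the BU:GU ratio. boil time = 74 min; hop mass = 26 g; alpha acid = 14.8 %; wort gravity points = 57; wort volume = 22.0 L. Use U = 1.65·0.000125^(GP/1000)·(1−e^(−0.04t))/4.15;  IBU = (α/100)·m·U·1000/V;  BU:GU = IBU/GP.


U = 1.65·0.000125^(57/1000)·(1−e^(−0.04·74))/4.15 = 0.2259
IBU = (14.8/100)·26·0.2259·1000/22.0 = 39.5060
BU:GU = 39.5060/57

0.6931


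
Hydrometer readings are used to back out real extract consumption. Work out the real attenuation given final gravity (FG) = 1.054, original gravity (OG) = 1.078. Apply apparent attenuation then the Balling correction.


AA = (OG−FG)/(OG−1)·100;  RA = AA·0.8192
AA = (1.078 − 1.054)/(1.078 − 1)·100 = 30.7692
RA = 30.7692·0.8192

25.2062 %


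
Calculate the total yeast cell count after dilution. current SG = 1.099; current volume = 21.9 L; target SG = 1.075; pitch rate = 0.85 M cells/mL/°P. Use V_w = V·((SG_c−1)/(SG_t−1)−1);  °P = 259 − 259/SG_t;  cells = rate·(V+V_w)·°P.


V_w = 21.9·((1.099−1)/(1.075−1)−1) = 7.0080
V_final = 21.9 + 7.0080 = 28.9080
°P = 259 − 259/1.075 = 18.0698
cells = 0.85·28.9080·18.0698

444.0067 billion cells


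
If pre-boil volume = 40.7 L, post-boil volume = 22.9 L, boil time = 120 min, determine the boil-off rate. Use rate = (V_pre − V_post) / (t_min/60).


rate = (40.7 − 22.9) / (120/60)

8.9000 L/hr


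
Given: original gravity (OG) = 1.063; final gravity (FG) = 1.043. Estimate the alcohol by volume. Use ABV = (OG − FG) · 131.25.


ABV = (1.063 − 1.043) · 131.25

2.6250 % ABV


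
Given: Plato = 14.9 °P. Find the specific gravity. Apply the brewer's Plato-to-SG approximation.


SG = 259/(259 − P)
SG = 259/(259 − 14.9)

1.0610


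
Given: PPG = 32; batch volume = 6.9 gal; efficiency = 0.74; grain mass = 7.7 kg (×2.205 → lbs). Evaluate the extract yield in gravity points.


points = lbs × PPG × eff / vol
lbs = 7.7 × 2.205 = 16.9785
points = 16.9785 × 32 × 0.74 / 6.9

58.2682 points


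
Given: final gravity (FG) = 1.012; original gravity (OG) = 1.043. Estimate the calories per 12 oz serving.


ABW = (OG−FG)·131.25·0.79/FG;  °P = 259 − 259/SG (for OG→OE and FG→AE);  RE = 0.1808·OE + 0.8192·AE;  Cal = (6.9·ABW + 4·(RE−0.1))·FG·3.55
ABW = (1.043 − 1.012)·131.25·0.79/1.012 = 3.1762
OE = 259 − 259/1.043 = 10.6779 °P
AE = 259 − 259/1.012 = 3.0711 °P
RE = 0.1808·10.6779 + 0.8192·3.0711 = 4.4464 °P
Cal = (6.9·3.1762 + 4·(4.4464−0.1))·1.012·3.55

141.1946 kcal


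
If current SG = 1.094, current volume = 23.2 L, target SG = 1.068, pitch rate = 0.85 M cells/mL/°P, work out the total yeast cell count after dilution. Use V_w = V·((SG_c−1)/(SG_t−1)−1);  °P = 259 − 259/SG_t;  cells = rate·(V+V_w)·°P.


V_w = 23.2·((1.094−1)/(1.068−1)−1) = 8.8706
V_final = 23.2 + 8.8706 = 32.0706
°P = 259 − 259/1.068 = 16.4906
cells = 0.85·32.0706·16.4906

449.5348 billion cells


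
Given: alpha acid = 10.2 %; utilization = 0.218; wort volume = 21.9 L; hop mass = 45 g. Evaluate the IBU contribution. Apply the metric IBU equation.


IBU = (α/100)·mass·U·1000 / V
IBU = (10.2/100)·45·0.218·1000 / 21.9

45.6904 IBU


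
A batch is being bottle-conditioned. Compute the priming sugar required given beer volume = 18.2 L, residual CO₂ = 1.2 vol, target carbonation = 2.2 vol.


sugar = (target − residual)·4.0·V
sugar = (2.2 − 1.2)·4.0·18.2

72.8000 g


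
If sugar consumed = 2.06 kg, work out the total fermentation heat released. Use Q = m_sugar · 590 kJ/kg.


Q = 2.06 · 590

1215.4000 kJ


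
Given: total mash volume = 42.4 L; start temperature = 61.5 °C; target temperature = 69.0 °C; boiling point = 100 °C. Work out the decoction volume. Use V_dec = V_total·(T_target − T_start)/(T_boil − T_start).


V_dec = 42.4·(69.0 − 61.5)/(100 − 61.5)

8.2597 L


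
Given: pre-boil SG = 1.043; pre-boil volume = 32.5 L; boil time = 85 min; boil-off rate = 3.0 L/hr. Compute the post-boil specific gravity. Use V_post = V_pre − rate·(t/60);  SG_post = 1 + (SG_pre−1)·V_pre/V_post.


V_post = 32.5 − 3.0·(85/60) = 28.2500
SG_post = 1 + (1.043 − 1)·32.5/28.2500

1.0495


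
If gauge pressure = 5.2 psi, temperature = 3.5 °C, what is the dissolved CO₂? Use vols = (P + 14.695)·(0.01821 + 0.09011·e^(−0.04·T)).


vols = (5.2 + 14.695)·(0.01821 + 0.09011·e^(−0.04·3.5))

1.9208 volumes


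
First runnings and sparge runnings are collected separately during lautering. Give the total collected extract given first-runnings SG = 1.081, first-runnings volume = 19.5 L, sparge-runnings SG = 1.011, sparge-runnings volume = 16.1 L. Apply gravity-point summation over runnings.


total = Σ (SG_i − 1)·1000·V_i
first = (1.081 − 1)·1000·19.5 = 1579.5000
sparge = (1.011 − 1)·1000·16.1 = 177.1000
total = 1579.5000 + 177.1000

1756.6000 gravity·L


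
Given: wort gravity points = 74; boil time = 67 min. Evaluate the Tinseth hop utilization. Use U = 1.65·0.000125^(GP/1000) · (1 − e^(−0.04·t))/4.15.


bigness = 1.65·0.000125^(74/1000) = 0.8485
boil_factor = (1 − e^(−0.04·67))/4.15 = 0.2244
U = 0.8485 · 0.2244

0.1904


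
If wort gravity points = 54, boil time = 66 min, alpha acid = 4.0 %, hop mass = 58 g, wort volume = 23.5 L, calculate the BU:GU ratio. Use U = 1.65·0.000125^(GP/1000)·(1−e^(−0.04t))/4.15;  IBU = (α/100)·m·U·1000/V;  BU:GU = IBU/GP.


U = 1.65·0.000125^(54/1000)·(1−e^(−0.04·66))/4.15 = 0.2273
IBU = (4.0/100)·58·0.2273·1000/23.5 = 22.4355
BU:GU = 22.4355/54

0.4155


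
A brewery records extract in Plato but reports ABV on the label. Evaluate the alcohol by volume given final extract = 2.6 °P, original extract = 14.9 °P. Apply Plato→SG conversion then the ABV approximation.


SG = 259/(259 − P);  ABV = (OG − FG)·131.25
OG = 259/(259 − 14.9) = 1.0610
FG = 259/(259 − 2.6) = 1.0101
ABV = (1.0610 − 1.0101)·131.25

6.6806 % ABV


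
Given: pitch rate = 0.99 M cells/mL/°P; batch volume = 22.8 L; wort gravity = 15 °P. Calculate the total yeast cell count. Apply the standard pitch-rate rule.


cells (billions) = rate · V_L · °P
cells = 0.99 · 22.8 · 15

338.5800 billion cells


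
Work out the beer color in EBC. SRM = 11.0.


EBC = SRM · 1.97
EBC = 11.0 · 1.97

21.6700 EBC


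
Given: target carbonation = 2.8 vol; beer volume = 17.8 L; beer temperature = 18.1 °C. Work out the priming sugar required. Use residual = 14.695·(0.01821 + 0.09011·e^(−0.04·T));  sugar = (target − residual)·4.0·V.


residual = 14.695·(0.01821 + 0.09011·e^(−0.04·18.1)) = 0.9096
sugar = (2.8 − 0.9096)·4.0·17.8

134.5990 g


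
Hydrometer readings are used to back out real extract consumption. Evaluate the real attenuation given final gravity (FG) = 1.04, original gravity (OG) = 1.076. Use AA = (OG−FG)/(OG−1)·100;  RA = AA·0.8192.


AA = (1.076 − 1.04)/(1.076 − 1)·100 = 47.3684
RA = 47.3684·0.8192

38.8042 %


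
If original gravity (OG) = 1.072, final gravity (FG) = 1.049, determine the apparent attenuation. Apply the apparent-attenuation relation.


AA = (OG − FG)/(OG − 1) · 100
AA = (1.072 − 1.049)/(1.072 − 1) · 100

31.9444 %


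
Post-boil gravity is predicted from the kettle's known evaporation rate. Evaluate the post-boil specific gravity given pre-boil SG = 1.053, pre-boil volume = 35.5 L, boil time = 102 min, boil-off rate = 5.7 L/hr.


V_post = V_pre − rate·(t/60);  SG_post = 1 + (SG_pre−1)·V_pre/V_post
V_post = 35.5 − 5.7·(102/60) = 25.8100
SG_post = 1 + (1.053 − 1)·35.5/25.8100

1.0729


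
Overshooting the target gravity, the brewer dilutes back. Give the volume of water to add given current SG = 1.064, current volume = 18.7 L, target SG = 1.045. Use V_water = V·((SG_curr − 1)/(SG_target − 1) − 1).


V_water = 18.7·((1.064 − 1)/(1.045 − 1) − 1)

7.8956 L


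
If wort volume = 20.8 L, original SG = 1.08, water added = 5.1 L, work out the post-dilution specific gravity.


SG_new = 1 + (SG_old − 1)·V_old/(V_old + V_water)
pts = (1.08 − 1)·1000·20.8/(20.8 + 5.1) = 64.2471
SG_new = 1 + 64.2471/1000

1.0642


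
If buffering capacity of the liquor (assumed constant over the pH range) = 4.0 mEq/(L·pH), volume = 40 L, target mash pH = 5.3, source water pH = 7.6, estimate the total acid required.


acid = buffering capacity · (pH_source − pH_target) · V
acid = 4.0 · (7.6 − 5.3) · 40

368.0000 mEq


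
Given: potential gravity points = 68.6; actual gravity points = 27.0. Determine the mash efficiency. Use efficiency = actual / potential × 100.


efficiency = 27.0 / 68.6 × 100

39.3586 %


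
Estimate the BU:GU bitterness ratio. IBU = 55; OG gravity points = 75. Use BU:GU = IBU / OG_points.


BU:GU = 55 / 75

0.7333


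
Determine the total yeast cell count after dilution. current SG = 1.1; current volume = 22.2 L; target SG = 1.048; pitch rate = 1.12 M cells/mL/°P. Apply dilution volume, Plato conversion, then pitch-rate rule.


V_w = V·((SG_c−1)/(SG_t−1)−1);  °P = 259 − 259/SG_t;  cells = rate·(V+V_w)·°P
V_w = 22.2·((1.1−1)/(1.048−1)−1) = 24.0500
V_final = 22.2 + 24.0500 = 46.2500
°P = 259 − 259/1.048 = 11.8626
cells = 1.12·46.2500·11.8626

614.4824 billion cells


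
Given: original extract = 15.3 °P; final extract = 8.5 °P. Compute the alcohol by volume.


SG = 259/(259 − P);  ABV = (OG − FG)·131.25
OG = 259/(259 − 15.3) = 1.0628
FG = 259/(259 − 8.5) = 1.0339
ABV = (1.0628 − 1.0339)·131.25

3.7866 % ABV


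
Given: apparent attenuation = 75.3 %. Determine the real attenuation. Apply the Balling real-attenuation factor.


RA = AA · 0.8192
RA = 75.3 · 0.8192

61.6858 %


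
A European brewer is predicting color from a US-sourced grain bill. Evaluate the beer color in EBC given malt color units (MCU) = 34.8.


SRM = 1.4922·MCU^0.6859;  EBC = SRM·1.97
SRM = 1.4922·34.8^0.6859 = 17.0293
EBC = 17.0293·1.97

33.5477 EBC


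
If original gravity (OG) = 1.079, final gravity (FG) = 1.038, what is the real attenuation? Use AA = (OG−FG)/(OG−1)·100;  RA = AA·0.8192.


AA = (1.079 − 1.038)/(1.079 − 1)·100 = 51.8987
RA = 51.8987·0.8192

42.5154 %


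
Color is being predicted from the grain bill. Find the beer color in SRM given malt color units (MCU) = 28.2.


SRM = 1.4922 · MCU^0.6859
SRM = 1.4922 · 28.2^0.6859

14.7419 SRM


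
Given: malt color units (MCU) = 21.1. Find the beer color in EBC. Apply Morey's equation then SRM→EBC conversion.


SRM = 1.4922·MCU^0.6859;  EBC = SRM·1.97
SRM = 1.4922·21.1^0.6859 = 12.0824
EBC = 12.0824·1.97

23.8023 EBC


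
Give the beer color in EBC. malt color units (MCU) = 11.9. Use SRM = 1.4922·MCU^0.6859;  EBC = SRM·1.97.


SRM = 1.4922·11.9^0.6859 = 8.1573
EBC = 8.1573·1.97

16.0698 EBC


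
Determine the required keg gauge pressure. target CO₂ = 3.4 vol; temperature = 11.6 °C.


psi = vols/(0.01821 + 0.09011·e^(−0.04·T)) − 14.695
psi = 3.4/(0.01821 + 0.09011·e^(−0.04·11.6)) − 14.695

30.7183 psi


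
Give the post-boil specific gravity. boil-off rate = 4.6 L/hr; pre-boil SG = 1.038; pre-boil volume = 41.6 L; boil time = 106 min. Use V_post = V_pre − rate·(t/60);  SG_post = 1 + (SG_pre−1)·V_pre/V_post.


V_post = 41.6 − 4.6·(106/60) = 33.4733
SG_post = 1 + (1.038 − 1)·41.6/33.4733

1.0472


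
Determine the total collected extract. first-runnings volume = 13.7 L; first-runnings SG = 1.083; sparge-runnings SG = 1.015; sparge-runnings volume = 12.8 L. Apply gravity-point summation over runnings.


total = Σ (SG_i − 1)·1000·V_i
first = (1.083 − 1)·1000·13.7 = 1137.1000
sparge = (1.015 − 1)·1000·12.8 = 192.0000
total = 1137.1000 + 192.0000

1329.1000 gravity·L


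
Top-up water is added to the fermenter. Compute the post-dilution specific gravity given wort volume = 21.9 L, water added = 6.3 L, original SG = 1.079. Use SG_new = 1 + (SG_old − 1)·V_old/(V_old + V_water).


pts = (1.079 − 1)·1000·21.9/(21.9 + 6.3) = 61.3511
SG_new = 1 + 61.3511/1000

1.0614


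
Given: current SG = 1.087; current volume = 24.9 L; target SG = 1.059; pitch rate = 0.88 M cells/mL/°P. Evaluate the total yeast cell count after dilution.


V_w = V·((SG_c−1)/(SG_t−1)−1);  °P = 259 − 259/SG_t;  cells = rate·(V+V_w)·°P
V_w = 24.9·((1.087−1)/(1.059−1)−1) = 11.8169
V_final = 24.9 + 11.8169 = 36.7169
°P = 259 − 259/1.059 = 14.4297
cells = 0.88·36.7169·14.4297

466.2352 billion cells


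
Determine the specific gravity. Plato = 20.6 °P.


SG = 259/(259 − P)
SG = 259/(259 − 20.6)

1.0864


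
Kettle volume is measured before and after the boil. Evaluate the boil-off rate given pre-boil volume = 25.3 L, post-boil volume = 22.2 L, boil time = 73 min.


rate = (V_pre − V_post) / (t_min/60)
rate = (25.3 − 22.2) / (73/60)

2.5479 L/hr


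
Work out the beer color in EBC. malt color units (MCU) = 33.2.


SRM = 1.4922·MCU^0.6859;  EBC = SRM·1.97
SRM = 1.4922·33.2^0.6859 = 16.4883
EBC = 16.4883·1.97

32.4819 EBC


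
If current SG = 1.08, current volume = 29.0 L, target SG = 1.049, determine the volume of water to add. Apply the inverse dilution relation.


V_water = V·((SG_curr − 1)/(SG_target − 1) − 1)
V_water = 29.0·((1.08 − 1)/(1.049 − 1) − 1)

18.3469 L


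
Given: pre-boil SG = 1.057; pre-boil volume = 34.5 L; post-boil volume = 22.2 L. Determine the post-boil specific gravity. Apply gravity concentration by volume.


SG_post = 1 + (SG_pre − 1)·V_pre/V_post
pts_pre = (1.057 − 1)·1000 = 57.0000
pts_post = 57.0000·34.5/22.2 = 88.5811
SG_post = 1 + 88.5811/1000

1.0886


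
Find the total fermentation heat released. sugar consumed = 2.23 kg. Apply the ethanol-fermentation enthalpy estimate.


Q = m_sugar · 590 kJ/kg
Q = 2.23 · 590

1315.7000 kJ


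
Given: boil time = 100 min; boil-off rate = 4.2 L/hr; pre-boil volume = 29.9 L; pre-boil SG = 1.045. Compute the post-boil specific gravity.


V_post = V_pre − rate·(t/60);  SG_post = 1 + (SG_pre−1)·V_pre/V_post
V_post = 29.9 − 4.2·(100/60) = 22.9000
SG_post = 1 + (1.045 − 1)·29.9/22.9000

1.0588


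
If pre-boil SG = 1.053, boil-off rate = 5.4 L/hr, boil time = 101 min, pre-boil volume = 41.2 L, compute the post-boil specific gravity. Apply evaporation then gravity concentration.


V_post = V_pre − rate·(t/60);  SG_post = 1 + (SG_pre−1)·V_pre/V_post
V_post = 41.2 − 5.4·(101/60) = 32.1100
SG_post = 1 + (1.053 − 1)·41.2/32.1100

1.0680


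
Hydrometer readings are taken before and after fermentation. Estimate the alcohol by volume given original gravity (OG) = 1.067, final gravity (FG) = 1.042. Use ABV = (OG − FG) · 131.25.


ABV = (1.067 − 1.042) · 131.25

3.2812 % ABV


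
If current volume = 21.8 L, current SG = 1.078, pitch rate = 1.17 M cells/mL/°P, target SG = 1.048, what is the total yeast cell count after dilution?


V_w = V·((SG_c−1)/(SG_t−1)−1);  °P = 259 − 259/SG_t;  cells = rate·(V+V_w)·°P
V_w = 21.8·((1.078−1)/(1.048−1)−1) = 13.6250
V_final = 21.8 + 13.6250 = 35.4250
°P = 259 − 259/1.048 = 11.8626
cells = 1.17·35.4250·11.8626

491.6720 billion cells


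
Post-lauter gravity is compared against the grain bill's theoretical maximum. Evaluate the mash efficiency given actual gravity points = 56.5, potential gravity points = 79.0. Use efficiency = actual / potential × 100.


efficiency = 56.5 / 79.0 × 100

71.5190 %


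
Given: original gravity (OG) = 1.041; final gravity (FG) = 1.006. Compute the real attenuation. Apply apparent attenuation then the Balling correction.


AA = (OG−FG)/(OG−1)·100;  RA = AA·0.8192
AA = (1.041 − 1.006)/(1.041 − 1)·100 = 85.3659
RA = 85.3659·0.8192

69.9317 %


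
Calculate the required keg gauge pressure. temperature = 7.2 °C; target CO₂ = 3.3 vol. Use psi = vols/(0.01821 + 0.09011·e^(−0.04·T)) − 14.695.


psi = 3.3/(0.01821 + 0.09011·e^(−0.04·7.2)) − 14.695

23.7795 psi


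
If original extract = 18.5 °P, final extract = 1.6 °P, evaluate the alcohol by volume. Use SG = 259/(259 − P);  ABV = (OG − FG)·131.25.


OG = 259/(259 − 18.5) = 1.0769
FG = 259/(259 − 1.6) = 1.0062
ABV = (1.0769 − 1.0062)·131.25

9.2803 % ABV


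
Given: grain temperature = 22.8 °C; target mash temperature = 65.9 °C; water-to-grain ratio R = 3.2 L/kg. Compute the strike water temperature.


T_strike = (0.41/R)·(T_mash − T_grain) + T_mash
T_strike = (0.41/3.2)·(65.9 − 22.8) + 65.9

71.4222 °C


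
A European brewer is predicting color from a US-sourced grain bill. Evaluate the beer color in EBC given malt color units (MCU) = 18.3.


SRM = 1.4922·MCU^0.6859;  EBC = SRM·1.97
SRM = 1.4922·18.3^0.6859 = 10.9583
EBC = 10.9583·1.97

21.5878 EBC


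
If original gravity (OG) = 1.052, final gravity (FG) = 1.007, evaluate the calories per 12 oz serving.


ABW = (OG−FG)·131.25·0.79/FG;  °P = 259 − 259/SG (for OG→OE and FG→AE);  RE = 0.1808·OE + 0.8192·AE;  Cal = (6.9·ABW + 4·(RE−0.1))·FG·3.55
ABW = (1.052 − 1.007)·131.25·0.79/1.007 = 4.6335
OE = 259 − 259/1.052 = 12.8023 °P
AE = 259 − 259/1.007 = 1.8004 °P
RE = 0.1808·12.8023 + 0.8192·1.8004 = 3.7895 °P
Cal = (6.9·4.6335 + 4·(3.7895−0.1))·1.007·3.55

167.0503 kcal


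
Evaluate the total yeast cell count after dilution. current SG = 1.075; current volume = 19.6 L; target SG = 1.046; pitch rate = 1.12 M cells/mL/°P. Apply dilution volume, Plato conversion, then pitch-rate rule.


V_w = V·((SG_c−1)/(SG_t−1)−1);  °P = 259 − 259/SG_t;  cells = rate·(V+V_w)·°P
V_w = 19.6·((1.075−1)/(1.046−1)−1) = 12.3565
V_final = 19.6 + 12.3565 = 31.9565
°P = 259 − 259/1.046 = 11.3901
cells = 1.12·31.9565·11.3901

407.6650 billion cells


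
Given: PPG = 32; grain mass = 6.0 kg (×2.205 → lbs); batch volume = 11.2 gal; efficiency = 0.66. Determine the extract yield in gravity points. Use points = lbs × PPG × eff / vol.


lbs = 6.0 × 2.205 = 13.2300
points = 13.2300 × 32 × 0.66 / 11.2

24.9480 points
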